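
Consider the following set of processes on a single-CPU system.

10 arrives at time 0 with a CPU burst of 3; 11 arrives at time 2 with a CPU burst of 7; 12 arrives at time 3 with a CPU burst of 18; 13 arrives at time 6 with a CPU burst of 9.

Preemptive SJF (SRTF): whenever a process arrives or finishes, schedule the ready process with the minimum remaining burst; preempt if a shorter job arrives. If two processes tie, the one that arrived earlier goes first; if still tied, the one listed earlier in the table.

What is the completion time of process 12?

37

Schedule: | 10 0-3 | 11 3-10 | 13 10-19 | 12 19-37 |
Completion: 10=3  11=10  12=37  13=19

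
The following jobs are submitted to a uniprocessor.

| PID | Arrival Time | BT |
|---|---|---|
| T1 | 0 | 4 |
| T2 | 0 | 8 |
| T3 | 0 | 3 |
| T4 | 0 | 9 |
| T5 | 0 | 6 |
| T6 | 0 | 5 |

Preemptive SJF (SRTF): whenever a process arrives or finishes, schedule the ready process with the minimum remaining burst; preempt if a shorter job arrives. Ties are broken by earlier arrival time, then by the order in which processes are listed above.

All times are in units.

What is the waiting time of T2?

Gantt: | T3 0-3 | T1 3-7 | T6 7-12 | T5 12-18 | T2 18-26 | T4 26-35 |
Completion: T1=7  T2=26  T3=3  T4=35  T5=18  T6=12
Turnaround (C−A): T1=7  T2=26  T3=3  T4=35  T5=18  T6=12
Waiting(T2) = turnaround − burst = 26 − 8 = 18

18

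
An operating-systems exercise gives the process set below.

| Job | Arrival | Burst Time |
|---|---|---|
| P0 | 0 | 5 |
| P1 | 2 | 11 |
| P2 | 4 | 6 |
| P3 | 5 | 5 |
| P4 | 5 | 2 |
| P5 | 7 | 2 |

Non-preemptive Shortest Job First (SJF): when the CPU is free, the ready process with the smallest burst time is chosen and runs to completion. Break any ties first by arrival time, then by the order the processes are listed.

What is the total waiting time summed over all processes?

Timeline: | P0 0-5 | P4 5-7 | P5 7-9 | P3 9-14 | P2 14-20 | P1 20-31 |
Completion: P0=5  P1=31  P2=20  P3=14  P4=7  P5=9
Waiting = turnaround − burst: P0=0, P1=18, P2=10, P3=4, P4=0, P5=0
Total waiting = 0 + 18 + 10 + 4 + 0 + 0 = 32

32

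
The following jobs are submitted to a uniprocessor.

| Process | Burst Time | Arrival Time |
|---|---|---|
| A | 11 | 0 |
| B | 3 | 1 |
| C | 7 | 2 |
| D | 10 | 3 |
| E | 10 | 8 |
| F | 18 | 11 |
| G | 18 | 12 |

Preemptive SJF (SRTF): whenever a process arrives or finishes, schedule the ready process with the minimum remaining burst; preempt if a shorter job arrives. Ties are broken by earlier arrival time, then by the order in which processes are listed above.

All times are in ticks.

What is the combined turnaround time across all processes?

Schedule: | A 0-1 | B 1-4 | C 4-11 | A 11-21 | D 21-31 | E 31-41 | F 41-59 | G 59-77 |
Completion: A=21  B=4  C=11  D=31  E=41  F=59  G=77
Turnaround (C−A): A=21  B=3  C=9  D=28  E=33  F=48  G=65
Turnaround = completion − arrival: A=21, B=3, C=9, D=28, E=33, F=48, G=65
Total turnaround = 21 + 3 + 9 + 28 + 33 + 48 + 65 = 207

207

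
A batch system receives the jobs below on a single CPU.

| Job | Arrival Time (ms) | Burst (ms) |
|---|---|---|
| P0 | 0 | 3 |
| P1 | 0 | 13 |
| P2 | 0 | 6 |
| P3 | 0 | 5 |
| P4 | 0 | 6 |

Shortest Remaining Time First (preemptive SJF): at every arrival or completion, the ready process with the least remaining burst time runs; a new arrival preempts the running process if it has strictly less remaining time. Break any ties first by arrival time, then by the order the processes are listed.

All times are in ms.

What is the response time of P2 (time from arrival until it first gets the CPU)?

8

Timeline: | P0 0-3 | P3 3-8 | P2 8-14 | P4 14-20 | P1 20-33 |
Completion: P0=3  P1=33  P2=14  P3=8  P4=20
Response(P2) = first start − arrival = 8 − 0 = 8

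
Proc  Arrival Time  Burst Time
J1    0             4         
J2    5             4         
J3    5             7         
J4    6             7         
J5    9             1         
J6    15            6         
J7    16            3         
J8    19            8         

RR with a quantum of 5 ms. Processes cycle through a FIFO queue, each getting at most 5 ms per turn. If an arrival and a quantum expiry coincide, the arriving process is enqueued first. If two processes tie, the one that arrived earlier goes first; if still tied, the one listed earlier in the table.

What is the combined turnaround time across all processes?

Schedule: | J1 0-4 | idle 4-5 | J2 5-9 | J3 9-14 | J4 14-19 | J5 19-20 | J3 20-22 | J6 22-27 | J7 27-30 | J8 30-35 | J4 35-37 | J6 37-38 | J8 38-41 |
Completion: J1=4  J2=9  J3=22  J4=37  J5=20  J6=38  J7=30  J8=41
Turnaround (C−A): J1=4  J2=4  J3=17  J4=31  J5=11  J6=23  J7=14  J8=22
Turnaround = completion − arrival: J1=4, J2=4, J3=17, J4=31, J5=11, J6=23, J7=14, J8=22
Total turnaround = 4 + 4 + 17 + 31 + 11 + 23 + 14 + 22 = 126

126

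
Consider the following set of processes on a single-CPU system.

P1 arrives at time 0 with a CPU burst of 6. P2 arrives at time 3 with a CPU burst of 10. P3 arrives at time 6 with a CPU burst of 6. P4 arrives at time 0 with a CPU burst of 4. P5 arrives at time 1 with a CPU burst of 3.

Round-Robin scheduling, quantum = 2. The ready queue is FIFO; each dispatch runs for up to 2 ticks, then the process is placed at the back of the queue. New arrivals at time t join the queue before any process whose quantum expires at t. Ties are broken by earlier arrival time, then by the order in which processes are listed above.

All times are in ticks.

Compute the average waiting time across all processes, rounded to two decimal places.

11.80

Timeline: | P1 0-2 | P4 2-4 | P5 4-6 | P1 6-8 | P2 8-10 | P4 10-12 | P3 12-14 | P5 14-15 | P1 15-17 | P2 17-19 | P3 19-21 | P2 21-23 | P3 23-25 | P2 25-29 |
Completion: P1=17  P2=29  P3=25  P4=12  P5=15
Waiting times: P1=11, P2=16, P3=13, P4=8, P5=11
Average waiting = (11+16+13+8+11) / 5 = 59/5 = 11.80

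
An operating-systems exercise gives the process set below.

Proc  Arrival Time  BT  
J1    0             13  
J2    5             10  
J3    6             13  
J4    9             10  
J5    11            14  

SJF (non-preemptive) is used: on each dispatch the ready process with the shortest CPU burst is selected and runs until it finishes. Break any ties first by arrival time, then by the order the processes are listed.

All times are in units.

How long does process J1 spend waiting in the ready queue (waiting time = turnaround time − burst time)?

Gantt: | J1 0-13 | J2 13-23 | J4 23-33 | J3 33-46 | J5 46-60 |
Completion: J1=13  J2=23  J3=46  J4=33  J5=60
Waiting(J1) = turnaround − burst = 13 − 13 = 0

0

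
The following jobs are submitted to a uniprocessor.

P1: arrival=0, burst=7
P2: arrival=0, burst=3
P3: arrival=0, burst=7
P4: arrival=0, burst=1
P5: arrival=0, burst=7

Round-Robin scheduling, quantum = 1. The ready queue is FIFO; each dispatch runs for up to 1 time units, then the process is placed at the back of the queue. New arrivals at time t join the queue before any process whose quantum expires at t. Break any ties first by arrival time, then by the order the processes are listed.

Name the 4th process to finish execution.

Gantt: | P1 0-1 | P2 1-2 | P3 2-3 | P4 3-4 | P5 4-5 | P1 5-6 | P2 6-7 | P3 7-8 | P5 8-9 | P1 9-10 | P2 10-11 | P3 11-12 | P5 12-13 | P1 13-14 | P3 14-15 | P5 15-16 | P1 16-17 | P3 17-18 | P5 18-19 | P1 19-20 | P3 20-21 | P5 21-22 | P1 22-23 | P3 23-24 | P5 24-25 |
Completion: P1=23  P2=11  P3=24  P4=4  P5=25
Turnaround (C−A): P1=23  P2=11  P3=24  P4=4  P5=25
Finish order: P4 → P2 → P1 → P3 → P5

P3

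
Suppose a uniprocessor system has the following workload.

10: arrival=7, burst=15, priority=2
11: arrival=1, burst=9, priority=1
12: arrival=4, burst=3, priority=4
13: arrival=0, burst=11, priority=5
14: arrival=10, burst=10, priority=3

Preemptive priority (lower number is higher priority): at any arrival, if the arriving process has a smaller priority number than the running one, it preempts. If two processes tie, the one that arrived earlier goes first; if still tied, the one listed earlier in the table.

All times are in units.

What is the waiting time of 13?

37

Schedule: | 13 0-1 | 11 1-10 | 10 10-25 | 14 25-35 | 12 35-38 | 13 38-48 |
Completion: 10=25  11=10  12=38  13=48  14=35
Turnaround (C−A): 10=18  11=9  12=34  13=48  14=25
Waiting(13) = turnaround − burst = 48 − 11 = 37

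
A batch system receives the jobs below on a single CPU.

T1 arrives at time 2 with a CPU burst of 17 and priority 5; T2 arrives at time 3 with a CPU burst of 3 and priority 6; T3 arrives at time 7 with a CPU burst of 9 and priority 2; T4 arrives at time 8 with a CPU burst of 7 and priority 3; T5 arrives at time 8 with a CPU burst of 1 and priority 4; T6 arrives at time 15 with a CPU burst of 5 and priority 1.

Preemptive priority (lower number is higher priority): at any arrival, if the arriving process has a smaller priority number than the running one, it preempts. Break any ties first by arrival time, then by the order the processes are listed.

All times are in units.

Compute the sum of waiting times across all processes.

Timeline: | idle 0-2 | T1 2-7 | T3 7-15 | T6 15-20 | T3 20-21 | T4 21-28 | T5 28-29 | T1 29-41 | T2 41-44 |
Completion: T1=41  T2=44  T3=21  T4=28  T5=29  T6=20
Waiting = turnaround − burst: T1=22, T2=38, T3=5, T4=13, T5=20, T6=0
Total waiting = 22 + 38 + 5 + 13 + 20 + 0 = 98

98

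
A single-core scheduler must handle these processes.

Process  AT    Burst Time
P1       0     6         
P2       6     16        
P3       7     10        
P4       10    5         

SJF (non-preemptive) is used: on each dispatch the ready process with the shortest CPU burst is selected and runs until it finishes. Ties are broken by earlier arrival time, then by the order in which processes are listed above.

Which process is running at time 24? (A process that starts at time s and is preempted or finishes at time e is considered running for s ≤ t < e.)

Timeline: | P1 0-6 | P2 6-22 | P4 22-27 | P3 27-37 |
Completion: P1=6  P2=22  P3=37  P4=27

P4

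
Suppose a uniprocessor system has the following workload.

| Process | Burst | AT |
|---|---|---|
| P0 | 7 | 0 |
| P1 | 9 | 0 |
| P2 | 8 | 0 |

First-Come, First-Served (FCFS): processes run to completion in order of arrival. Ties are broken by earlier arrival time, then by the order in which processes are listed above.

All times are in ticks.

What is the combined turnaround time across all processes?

Gantt: | P0 0-7 | P1 7-16 | P2 16-24 |
Completion: P0=7  P1=16  P2=24
Turnaround = completion − arrival: P0=7, P1=16, P2=24
Total turnaround = 7 + 16 + 24 = 47

47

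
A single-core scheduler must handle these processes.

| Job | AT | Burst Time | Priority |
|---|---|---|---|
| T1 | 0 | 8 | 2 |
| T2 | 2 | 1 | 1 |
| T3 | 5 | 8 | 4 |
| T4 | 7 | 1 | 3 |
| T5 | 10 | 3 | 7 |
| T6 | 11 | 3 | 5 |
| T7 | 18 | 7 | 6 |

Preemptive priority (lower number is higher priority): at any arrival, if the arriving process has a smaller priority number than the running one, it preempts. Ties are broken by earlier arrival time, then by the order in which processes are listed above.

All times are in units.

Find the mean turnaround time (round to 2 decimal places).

Schedule: | T1 0-2 | T2 2-3 | T1 3-9 | T4 9-10 | T3 10-18 | T6 18-21 | T7 21-28 | T5 28-31 |
Completion: T1=9  T2=3  T3=18  T4=10  T5=31  T6=21  T7=28
Turnaround (C−A): T1=9  T2=1  T3=13  T4=3  T5=21  T6=10  T7=10
Turnaround times: T1=9, T2=1, T3=13, T4=3, T5=21, T6=10, T7=10
Average turnaround = (9+1+13+3+21+10+10) / 7 = 67/7 = 9.57

9.57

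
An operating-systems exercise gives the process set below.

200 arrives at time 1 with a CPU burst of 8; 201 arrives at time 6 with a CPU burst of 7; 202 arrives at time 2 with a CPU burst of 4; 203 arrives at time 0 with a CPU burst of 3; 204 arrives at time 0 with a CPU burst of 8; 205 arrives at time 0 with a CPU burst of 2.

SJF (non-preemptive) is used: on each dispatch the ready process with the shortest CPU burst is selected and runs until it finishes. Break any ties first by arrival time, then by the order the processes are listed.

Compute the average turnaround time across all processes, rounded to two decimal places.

13.17

Gantt: | 205 0-2 | 203 2-5 | 202 5-9 | 201 9-16 | 204 16-24 | 200 24-32 |
Completion: 200=32  201=16  202=9  203=5  204=24  205=2
Turnaround times: 200=31, 201=10, 202=7, 203=5, 204=24, 205=2
Average turnaround = (31+10+7+5+24+2) / 6 = 79/6 = 13.17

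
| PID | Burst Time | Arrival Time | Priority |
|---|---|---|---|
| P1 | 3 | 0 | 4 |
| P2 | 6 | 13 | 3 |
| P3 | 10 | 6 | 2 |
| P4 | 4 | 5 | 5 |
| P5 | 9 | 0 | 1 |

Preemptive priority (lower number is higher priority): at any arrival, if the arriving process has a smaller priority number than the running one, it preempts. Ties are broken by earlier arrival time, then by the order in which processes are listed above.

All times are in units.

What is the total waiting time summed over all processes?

57

Gantt: | P5 0-9 | P3 9-19 | P2 19-25 | P1 25-28 | P4 28-32 |
Completion: P1=28  P2=25  P3=19  P4=32  P5=9
Waiting = turnaround − burst: P1=25, P2=6, P3=3, P4=23, P5=0
Total waiting = 25 + 6 + 3 + 23 + 0 = 57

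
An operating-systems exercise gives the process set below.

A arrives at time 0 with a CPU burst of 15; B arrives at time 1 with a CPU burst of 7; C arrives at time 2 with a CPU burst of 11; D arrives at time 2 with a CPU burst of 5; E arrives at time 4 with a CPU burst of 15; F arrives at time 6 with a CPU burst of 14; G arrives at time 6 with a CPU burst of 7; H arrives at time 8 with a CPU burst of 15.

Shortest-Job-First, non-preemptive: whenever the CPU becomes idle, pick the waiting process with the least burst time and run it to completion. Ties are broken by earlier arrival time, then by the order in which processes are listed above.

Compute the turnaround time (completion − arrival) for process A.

15

Schedule: | A 0-15 | D 15-20 | B 20-27 | G 27-34 | C 34-45 | F 45-59 | E 59-74 | H 74-89 |
Completion: A=15  B=27  C=45  D=20  E=74  F=59  G=34  H=89
Turnaround(A) = completion − arrival = 15 − 0 = 15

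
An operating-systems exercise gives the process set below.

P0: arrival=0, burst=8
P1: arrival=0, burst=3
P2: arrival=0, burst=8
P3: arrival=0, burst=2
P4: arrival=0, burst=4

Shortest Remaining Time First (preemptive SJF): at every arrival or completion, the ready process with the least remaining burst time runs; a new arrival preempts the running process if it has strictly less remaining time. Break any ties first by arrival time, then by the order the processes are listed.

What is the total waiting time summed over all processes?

33

Gantt: | P3 0-2 | P1 2-5 | P4 5-9 | P0 9-17 | P2 17-25 |
Completion: P0=17  P1=5  P2=25  P3=2  P4=9
Turnaround (C−A): P0=17  P1=5  P2=25  P3=2  P4=9
Waiting = turnaround − burst: P0=9, P1=2, P2=17, P3=0, P4=5
Total waiting = 9 + 2 + 17 + 0 + 5 = 33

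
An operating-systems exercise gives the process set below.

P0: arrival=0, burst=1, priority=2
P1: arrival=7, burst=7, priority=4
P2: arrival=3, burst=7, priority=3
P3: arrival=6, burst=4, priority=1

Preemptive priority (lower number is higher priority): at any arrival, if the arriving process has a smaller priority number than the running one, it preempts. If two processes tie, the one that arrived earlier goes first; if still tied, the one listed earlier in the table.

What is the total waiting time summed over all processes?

Schedule: | P0 0-1 | idle 1-3 | P2 3-6 | P3 6-10 | P2 10-14 | P1 14-21 |
Completion: P0=1  P1=21  P2=14  P3=10
Waiting = turnaround − burst: P0=0, P1=7, P2=4, P3=0
Total waiting = 0 + 7 + 4 + 0 = 11

11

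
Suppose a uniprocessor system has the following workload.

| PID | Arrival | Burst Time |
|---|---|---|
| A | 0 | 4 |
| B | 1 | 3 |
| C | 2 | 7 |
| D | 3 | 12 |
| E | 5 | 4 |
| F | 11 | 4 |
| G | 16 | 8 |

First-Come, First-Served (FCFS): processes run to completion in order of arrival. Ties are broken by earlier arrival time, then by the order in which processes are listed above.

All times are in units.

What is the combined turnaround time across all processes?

119

Schedule: | A 0-4 | B 4-7 | C 7-14 | D 14-26 | E 26-30 | F 30-34 | G 34-42 |
Completion: A=4  B=7  C=14  D=26  E=30  F=34  G=42
Turnaround = completion − arrival: A=4, B=6, C=12, D=23, E=25, F=23, G=26
Total turnaround = 4 + 6 + 12 + 23 + 25 + 23 + 26 = 119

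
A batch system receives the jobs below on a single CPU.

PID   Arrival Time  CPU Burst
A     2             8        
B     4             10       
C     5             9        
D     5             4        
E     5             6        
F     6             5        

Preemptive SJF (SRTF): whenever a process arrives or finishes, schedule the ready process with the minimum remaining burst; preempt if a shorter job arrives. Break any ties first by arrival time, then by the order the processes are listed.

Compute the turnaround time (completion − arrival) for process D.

4

Schedule: | idle 0-2 | A 2-5 | D 5-9 | A 9-14 | F 14-19 | E 19-25 | C 25-34 | B 34-44 |
Completion: A=14  B=44  C=34  D=9  E=25  F=19
Turnaround (C−A): A=12  B=40  C=29  D=4  E=20  F=13
Turnaround(D) = completion − arrival = 9 − 5 = 4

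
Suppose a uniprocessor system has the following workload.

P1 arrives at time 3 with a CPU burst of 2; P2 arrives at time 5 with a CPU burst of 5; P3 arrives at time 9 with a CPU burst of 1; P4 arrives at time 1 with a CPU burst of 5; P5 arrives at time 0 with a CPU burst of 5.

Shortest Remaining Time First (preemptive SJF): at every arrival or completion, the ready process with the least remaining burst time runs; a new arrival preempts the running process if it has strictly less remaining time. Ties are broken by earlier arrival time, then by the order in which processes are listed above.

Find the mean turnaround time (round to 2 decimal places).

7.00

Gantt: | P5 0-5 | P1 5-7 | P4 7-9 | P3 9-10 | P4 10-13 | P2 13-18 |
Completion: P1=7  P2=18  P3=10  P4=13  P5=5
Turnaround (C−A): P1=4  P2=13  P3=1  P4=12  P5=5
Turnaround times: P1=4, P2=13, P3=1, P4=12, P5=5
Average turnaround = (4+13+1+12+5) / 5 = 35/5 = 7.00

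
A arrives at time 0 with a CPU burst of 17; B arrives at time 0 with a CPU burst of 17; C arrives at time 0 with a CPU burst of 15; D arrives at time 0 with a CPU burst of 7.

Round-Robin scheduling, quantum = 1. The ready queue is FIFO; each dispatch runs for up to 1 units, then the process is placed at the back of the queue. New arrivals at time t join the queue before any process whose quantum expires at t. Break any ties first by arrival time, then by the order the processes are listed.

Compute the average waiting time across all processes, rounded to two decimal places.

33.75

Schedule: | A 0-1 | B 1-2 | C 2-3 | D 3-4 | A 4-5 | B 5-6 | C 6-7 | D 7-8 | A 8-9 | B 9-10 | C 10-11 | D 11-12 | A 12-13 | B 13-14 | C 14-15 | D 15-16 | A 16-17 | B 17-18 | C 18-19 | D 19-20 | A 20-21 | B 21-22 | C 22-23 | D 23-24 | A 24-25 | B 25-26 | C 26-27 | D 27-28 | A 28-29 | B 29-30 | C 30-31 | A 31-32 | B 32-33 | C 33-34 | A 34-35 | B 35-36 | C 36-37 | A 37-38 | B 38-39 | C 39-40 | A 40-41 | B 41-42 | C 42-43 | A 43-44 | B 44-45 | C 45-46 | A 46-47 | B 47-48 | C 48-49 | A 49-50 | B 50-51 | C 51-52 | A 52-53 | B 53-54 | A 54-55 | B 55-56 |
Completion: A=55  B=56  C=52  D=28
Turnaround (C−A): A=55  B=56  C=52  D=28
Waiting times: A=38, B=39, C=37, D=21
Average waiting = (38+39+37+21) / 4 = 135/4 = 33.75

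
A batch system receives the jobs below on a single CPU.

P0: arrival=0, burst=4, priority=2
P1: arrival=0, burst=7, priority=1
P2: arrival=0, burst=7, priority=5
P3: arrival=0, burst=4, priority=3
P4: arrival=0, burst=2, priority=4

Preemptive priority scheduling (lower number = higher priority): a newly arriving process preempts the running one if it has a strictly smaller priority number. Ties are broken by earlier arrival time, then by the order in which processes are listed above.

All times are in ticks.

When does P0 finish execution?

Gantt: | P1 0-7 | P0 7-11 | P3 11-15 | P4 15-17 | P2 17-24 |
Completion: P0=11  P1=7  P2=24  P3=15  P4=17
Turnaround (C−A): P0=11  P1=7  P2=24  P3=15  P4=17

11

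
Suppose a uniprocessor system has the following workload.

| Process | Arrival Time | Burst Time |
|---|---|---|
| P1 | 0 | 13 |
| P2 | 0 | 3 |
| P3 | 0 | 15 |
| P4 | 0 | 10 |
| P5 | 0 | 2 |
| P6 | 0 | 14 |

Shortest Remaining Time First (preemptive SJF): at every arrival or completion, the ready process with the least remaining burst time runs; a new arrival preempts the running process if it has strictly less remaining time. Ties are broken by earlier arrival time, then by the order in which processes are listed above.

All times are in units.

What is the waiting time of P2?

2

Gantt: | P5 0-2 | P2 2-5 | P4 5-15 | P1 15-28 | P6 28-42 | P3 42-57 |
Completion: P1=28  P2=5  P3=57  P4=15  P5=2  P6=42
Turnaround (C−A): P1=28  P2=5  P3=57  P4=15  P5=2  P6=42
Waiting(P2) = turnaround − burst = 5 − 3 = 2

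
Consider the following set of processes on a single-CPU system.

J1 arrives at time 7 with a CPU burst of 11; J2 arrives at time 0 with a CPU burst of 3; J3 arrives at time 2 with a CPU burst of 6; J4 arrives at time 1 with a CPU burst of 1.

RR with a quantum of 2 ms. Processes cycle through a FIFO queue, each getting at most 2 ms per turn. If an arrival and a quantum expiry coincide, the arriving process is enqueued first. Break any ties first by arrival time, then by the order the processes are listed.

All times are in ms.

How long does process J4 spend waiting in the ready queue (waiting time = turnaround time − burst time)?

1

Schedule: | J2 0-2 | J4 2-3 | J3 3-5 | J2 5-6 | J3 6-8 | J1 8-10 | J3 10-12 | J1 12-21 |
Completion: J1=21  J2=6  J3=12  J4=3
Turnaround (C−A): J1=14  J2=6  J3=10  J4=2
Waiting(J4) = turnaround − burst = 2 − 1 = 1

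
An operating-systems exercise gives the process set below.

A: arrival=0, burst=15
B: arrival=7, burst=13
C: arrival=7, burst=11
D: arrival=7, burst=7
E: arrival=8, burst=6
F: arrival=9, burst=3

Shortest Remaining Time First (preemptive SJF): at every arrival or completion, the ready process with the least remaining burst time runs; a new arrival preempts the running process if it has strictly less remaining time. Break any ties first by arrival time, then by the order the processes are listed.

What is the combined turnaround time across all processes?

142

Schedule: | A 0-7 | D 7-9 | F 9-12 | D 12-17 | E 17-23 | A 23-31 | C 31-42 | B 42-55 |
Completion: A=31  B=55  C=42  D=17  E=23  F=12
Turnaround (C−A): A=31  B=48  C=35  D=10  E=15  F=3
Turnaround = completion − arrival: A=31, B=48, C=35, D=10, E=15, F=3
Total turnaround = 31 + 48 + 35 + 10 + 15 + 3 = 142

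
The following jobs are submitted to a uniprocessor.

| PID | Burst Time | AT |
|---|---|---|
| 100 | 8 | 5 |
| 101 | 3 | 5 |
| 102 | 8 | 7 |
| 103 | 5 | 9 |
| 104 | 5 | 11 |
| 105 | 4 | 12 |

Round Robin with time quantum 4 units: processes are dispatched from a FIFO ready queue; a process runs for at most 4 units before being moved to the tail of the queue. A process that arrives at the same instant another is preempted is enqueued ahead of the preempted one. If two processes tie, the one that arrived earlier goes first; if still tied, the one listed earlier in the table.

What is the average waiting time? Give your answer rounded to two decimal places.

Timeline: | idle 0-5 | 100 5-9 | 101 9-12 | 102 12-16 | 103 16-20 | 100 20-24 | 104 24-28 | 105 28-32 | 102 32-36 | 103 36-37 | 104 37-38 |
Completion: 100=24  101=12  102=36  103=37  104=38  105=32
Waiting times: 100=11, 101=4, 102=21, 103=23, 104=22, 105=16
Average waiting = (11+4+21+23+22+16) / 6 = 97/6 = 16.17

16.17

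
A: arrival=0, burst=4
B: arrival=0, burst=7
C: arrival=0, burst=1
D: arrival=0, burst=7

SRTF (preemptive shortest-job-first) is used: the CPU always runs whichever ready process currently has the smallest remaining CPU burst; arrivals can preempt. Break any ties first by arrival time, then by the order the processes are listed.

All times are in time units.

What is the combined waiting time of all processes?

Schedule: | C 0-1 | A 1-5 | B 5-12 | D 12-19 |
Completion: A=5  B=12  C=1  D=19
Waiting = turnaround − burst: A=1, B=5, C=0, D=12
Total waiting = 1 + 5 + 0 + 12 = 18

18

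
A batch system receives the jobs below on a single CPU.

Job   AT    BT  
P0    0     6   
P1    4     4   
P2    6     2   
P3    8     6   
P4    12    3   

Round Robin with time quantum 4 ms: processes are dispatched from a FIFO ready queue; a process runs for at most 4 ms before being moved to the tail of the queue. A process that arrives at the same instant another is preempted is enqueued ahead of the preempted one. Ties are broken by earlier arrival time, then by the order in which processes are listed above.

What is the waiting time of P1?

0

Gantt: | P0 0-4 | P1 4-8 | P0 8-10 | P2 10-12 | P3 12-16 | P4 16-19 | P3 19-21 |
Completion: P0=10  P1=8  P2=12  P3=21  P4=19
Turnaround (C−A): P0=10  P1=4  P2=6  P3=13  P4=7
Waiting(P1) = turnaround − burst = 4 − 4 = 0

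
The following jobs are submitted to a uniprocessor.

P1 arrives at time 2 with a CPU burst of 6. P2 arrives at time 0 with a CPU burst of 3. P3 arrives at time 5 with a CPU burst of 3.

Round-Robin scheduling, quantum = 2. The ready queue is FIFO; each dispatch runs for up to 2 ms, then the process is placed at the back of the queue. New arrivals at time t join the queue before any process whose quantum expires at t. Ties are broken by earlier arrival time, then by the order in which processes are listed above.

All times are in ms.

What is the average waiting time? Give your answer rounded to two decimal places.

Timeline: | P2 0-2 | P1 2-4 | P2 4-5 | P1 5-7 | P3 7-9 | P1 9-11 | P3 11-12 |
Completion: P1=11  P2=5  P3=12
Turnaround (C−A): P1=9  P2=5  P3=7
Waiting times: P1=3, P2=2, P3=4
Average waiting = (3+2+4) / 3 = 9/3 = 3.00

3.00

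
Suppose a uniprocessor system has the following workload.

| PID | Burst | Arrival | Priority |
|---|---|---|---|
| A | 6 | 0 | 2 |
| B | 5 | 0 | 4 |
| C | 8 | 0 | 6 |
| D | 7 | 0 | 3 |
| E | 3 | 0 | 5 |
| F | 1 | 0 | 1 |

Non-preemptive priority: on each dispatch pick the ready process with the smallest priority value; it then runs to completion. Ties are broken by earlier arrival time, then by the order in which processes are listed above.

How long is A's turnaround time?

Timeline: | F 0-1 | A 1-7 | D 7-14 | B 14-19 | E 19-22 | C 22-30 |
Completion: A=7  B=19  C=30  D=14  E=22  F=1
Turnaround(A) = completion − arrival = 7 − 0 = 7

7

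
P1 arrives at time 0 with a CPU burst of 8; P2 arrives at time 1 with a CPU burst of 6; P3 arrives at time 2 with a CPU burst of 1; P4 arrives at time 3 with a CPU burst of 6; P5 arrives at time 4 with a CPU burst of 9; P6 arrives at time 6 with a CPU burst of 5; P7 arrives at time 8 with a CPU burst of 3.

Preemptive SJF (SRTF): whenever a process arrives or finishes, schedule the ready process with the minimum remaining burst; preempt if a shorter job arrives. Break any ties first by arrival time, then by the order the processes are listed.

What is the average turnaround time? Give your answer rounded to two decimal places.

Schedule: | P1 0-1 | P2 1-2 | P3 2-3 | P2 3-8 | P7 8-11 | P6 11-16 | P4 16-22 | P1 22-29 | P5 29-38 |
Completion: P1=29  P2=8  P3=3  P4=22  P5=38  P6=16  P7=11
Turnaround times: P1=29, P2=7, P3=1, P4=19, P5=34, P6=10, P7=3
Average turnaround = (29+7+1+19+34+10+3) / 7 = 103/7 = 14.71

14.71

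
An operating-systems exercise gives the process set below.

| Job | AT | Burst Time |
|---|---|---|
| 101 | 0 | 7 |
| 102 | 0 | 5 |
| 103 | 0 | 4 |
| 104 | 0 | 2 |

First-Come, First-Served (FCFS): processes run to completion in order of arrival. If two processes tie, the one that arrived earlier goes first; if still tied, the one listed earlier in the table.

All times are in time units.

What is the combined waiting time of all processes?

Gantt: | 101 0-7 | 102 7-12 | 103 12-16 | 104 16-18 |
Completion: 101=7  102=12  103=16  104=18
Turnaround (C−A): 101=7  102=12  103=16  104=18
Waiting = turnaround − burst: 101=0, 102=7, 103=12, 104=16
Total waiting = 0 + 7 + 12 + 16 = 35

35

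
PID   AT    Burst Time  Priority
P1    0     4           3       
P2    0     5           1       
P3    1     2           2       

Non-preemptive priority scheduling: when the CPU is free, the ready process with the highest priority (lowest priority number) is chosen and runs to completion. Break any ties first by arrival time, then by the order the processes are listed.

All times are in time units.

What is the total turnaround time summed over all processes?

Schedule: | P2 0-5 | P3 5-7 | P1 7-11 |
Completion: P1=11  P2=5  P3=7
Turnaround = completion − arrival: P1=11, P2=5, P3=6
Total turnaround = 11 + 5 + 6 = 22

22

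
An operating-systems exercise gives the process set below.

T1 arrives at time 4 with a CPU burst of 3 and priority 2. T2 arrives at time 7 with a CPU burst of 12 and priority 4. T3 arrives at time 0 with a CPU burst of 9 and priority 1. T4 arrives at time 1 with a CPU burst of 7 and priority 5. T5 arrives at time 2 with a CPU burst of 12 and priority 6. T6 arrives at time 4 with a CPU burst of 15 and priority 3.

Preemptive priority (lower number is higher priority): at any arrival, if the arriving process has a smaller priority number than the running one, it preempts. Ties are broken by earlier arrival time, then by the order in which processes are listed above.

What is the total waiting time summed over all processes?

Timeline: | T3 0-9 | T1 9-12 | T6 12-27 | T2 27-39 | T4 39-46 | T5 46-58 |
Completion: T1=12  T2=39  T3=9  T4=46  T5=58  T6=27
Turnaround (C−A): T1=8  T2=32  T3=9  T4=45  T5=56  T6=23
Waiting = turnaround − burst: T1=5, T2=20, T3=0, T4=38, T5=44, T6=8
Total waiting = 5 + 20 + 0 + 38 + 44 + 8 = 115

115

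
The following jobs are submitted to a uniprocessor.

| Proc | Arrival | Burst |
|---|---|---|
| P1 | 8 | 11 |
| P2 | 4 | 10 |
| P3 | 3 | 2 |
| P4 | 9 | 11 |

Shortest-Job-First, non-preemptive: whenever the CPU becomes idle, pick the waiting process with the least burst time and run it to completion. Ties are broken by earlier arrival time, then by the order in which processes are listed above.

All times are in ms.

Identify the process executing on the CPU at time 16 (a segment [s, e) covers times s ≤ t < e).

Gantt: | idle 0-3 | P3 3-5 | P2 5-15 | P1 15-26 | P4 26-37 |
Completion: P1=26  P2=15  P3=5  P4=37
Turnaround (C−A): P1=18  P2=11  P3=2  P4=28

P1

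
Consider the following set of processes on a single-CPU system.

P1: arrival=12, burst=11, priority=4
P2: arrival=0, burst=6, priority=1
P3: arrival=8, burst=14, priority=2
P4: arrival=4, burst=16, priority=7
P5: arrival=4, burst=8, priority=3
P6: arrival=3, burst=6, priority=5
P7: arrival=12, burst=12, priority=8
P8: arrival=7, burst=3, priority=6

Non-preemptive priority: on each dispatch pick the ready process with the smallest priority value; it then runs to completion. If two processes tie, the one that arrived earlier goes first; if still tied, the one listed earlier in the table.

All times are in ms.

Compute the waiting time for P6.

36

Timeline: | P2 0-6 | P5 6-14 | P3 14-28 | P1 28-39 | P6 39-45 | P8 45-48 | P4 48-64 | P7 64-76 |
Completion: P1=39  P2=6  P3=28  P4=64  P5=14  P6=45  P7=76  P8=48
Turnaround (C−A): P1=27  P2=6  P3=20  P4=60  P5=10  P6=42  P7=64  P8=41
Waiting(P6) = turnaround − burst = 42 − 6 = 36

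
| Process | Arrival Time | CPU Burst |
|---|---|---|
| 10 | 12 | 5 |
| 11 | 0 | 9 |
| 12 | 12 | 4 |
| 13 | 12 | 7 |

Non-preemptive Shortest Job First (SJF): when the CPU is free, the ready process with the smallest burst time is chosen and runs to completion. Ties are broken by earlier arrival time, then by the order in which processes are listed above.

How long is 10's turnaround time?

Timeline: | 11 0-9 | idle 9-12 | 12 12-16 | 10 16-21 | 13 21-28 |
Completion: 10=21  11=9  12=16  13=28
Turnaround(10) = completion − arrival = 21 − 12 = 9

9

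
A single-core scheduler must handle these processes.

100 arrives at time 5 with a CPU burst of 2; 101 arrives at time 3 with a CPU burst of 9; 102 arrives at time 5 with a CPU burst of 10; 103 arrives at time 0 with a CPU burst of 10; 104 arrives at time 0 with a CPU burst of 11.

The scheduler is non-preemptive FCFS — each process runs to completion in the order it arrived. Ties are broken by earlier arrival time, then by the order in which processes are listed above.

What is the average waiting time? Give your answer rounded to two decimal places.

16.00

Gantt: | 103 0-10 | 104 10-21 | 101 21-30 | 100 30-32 | 102 32-42 |
Completion: 100=32  101=30  102=42  103=10  104=21
Turnaround (C−A): 100=27  101=27  102=37  103=10  104=21
Waiting times: 100=25, 101=18, 102=27, 103=0, 104=10
Average waiting = (25+18+27+0+10) / 5 = 80/5 = 16.00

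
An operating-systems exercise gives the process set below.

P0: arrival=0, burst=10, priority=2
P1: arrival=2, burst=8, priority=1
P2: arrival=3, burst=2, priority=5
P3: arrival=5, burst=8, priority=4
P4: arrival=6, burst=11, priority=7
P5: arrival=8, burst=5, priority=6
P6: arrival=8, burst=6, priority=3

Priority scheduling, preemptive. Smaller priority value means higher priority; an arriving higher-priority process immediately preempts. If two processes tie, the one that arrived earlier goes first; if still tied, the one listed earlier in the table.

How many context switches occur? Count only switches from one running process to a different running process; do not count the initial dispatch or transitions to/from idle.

7

Gantt: | P0 0-2 | P1 2-10 | P0 10-18 | P6 18-24 | P3 24-32 | P2 32-34 | P5 34-39 | P4 39-50 |
Completion: P0=18  P1=10  P2=34  P3=32  P4=50  P5=39  P6=24
Turnaround (C−A): P0=18  P1=8  P2=31  P3=27  P4=44  P5=31  P6=16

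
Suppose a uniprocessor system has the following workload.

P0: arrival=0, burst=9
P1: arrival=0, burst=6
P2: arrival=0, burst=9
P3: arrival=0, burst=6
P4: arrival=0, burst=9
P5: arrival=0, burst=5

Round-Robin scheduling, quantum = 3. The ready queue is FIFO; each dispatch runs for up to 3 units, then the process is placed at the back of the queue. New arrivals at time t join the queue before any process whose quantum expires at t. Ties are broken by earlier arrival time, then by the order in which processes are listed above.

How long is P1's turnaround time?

Timeline: | P0 0-3 | P1 3-6 | P2 6-9 | P3 9-12 | P4 12-15 | P5 15-18 | P0 18-21 | P1 21-24 | P2 24-27 | P3 27-30 | P4 30-33 | P5 33-35 | P0 35-38 | P2 38-41 | P4 41-44 |
Completion: P0=38  P1=24  P2=41  P3=30  P4=44  P5=35
Turnaround (C−A): P0=38  P1=24  P2=41  P3=30  P4=44  P5=35
Turnaround(P1) = completion − arrival = 24 − 0 = 24

24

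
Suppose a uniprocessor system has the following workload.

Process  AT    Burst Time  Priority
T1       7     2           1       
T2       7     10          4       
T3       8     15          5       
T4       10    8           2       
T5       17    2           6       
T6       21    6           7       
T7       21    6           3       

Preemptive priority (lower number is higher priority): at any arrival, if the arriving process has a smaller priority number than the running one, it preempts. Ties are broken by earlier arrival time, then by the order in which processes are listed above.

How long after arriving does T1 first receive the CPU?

Schedule: | idle 0-7 | T1 7-9 | T2 9-10 | T4 10-18 | T2 18-21 | T7 21-27 | T2 27-33 | T3 33-48 | T5 48-50 | T6 50-56 |
Completion: T1=9  T2=33  T3=48  T4=18  T5=50  T6=56  T7=27
Turnaround (C−A): T1=2  T2=26  T3=40  T4=8  T5=33  T6=35  T7=6
Response(T1) = first start − arrival = 7 − 7 = 0

0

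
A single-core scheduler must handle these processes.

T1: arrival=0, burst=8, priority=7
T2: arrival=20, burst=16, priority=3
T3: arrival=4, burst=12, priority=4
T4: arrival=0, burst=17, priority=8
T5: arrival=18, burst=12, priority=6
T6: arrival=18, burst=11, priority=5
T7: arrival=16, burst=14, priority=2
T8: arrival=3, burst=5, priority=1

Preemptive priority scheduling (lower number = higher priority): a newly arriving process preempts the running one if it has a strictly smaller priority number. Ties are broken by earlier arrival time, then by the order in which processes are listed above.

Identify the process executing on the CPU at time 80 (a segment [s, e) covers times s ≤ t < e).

T4

Gantt: | T1 0-3 | T8 3-8 | T3 8-16 | T7 16-30 | T2 30-46 | T3 46-50 | T6 50-61 | T5 61-73 | T1 73-78 | T4 78-95 |
Completion: T1=78  T2=46  T3=50  T4=95  T5=73  T6=61  T7=30  T8=8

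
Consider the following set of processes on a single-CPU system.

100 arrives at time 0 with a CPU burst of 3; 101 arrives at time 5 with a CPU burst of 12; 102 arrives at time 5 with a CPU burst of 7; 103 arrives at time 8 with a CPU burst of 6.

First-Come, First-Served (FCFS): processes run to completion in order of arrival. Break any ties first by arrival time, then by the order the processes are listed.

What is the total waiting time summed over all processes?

Gantt: | 100 0-3 | idle 3-5 | 101 5-17 | 102 17-24 | 103 24-30 |
Completion: 100=3  101=17  102=24  103=30
Turnaround (C−A): 100=3  101=12  102=19  103=22
Waiting = turnaround − burst: 100=0, 101=0, 102=12, 103=16
Total waiting = 0 + 0 + 12 + 16 = 28

28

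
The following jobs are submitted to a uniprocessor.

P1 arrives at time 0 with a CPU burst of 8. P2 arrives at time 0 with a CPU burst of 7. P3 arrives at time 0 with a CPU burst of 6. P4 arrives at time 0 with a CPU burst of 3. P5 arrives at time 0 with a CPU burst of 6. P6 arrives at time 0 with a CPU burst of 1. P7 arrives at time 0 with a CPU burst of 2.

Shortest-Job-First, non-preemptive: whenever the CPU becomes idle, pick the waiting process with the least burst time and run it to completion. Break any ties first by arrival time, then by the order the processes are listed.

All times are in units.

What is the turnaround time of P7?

Schedule: | P6 0-1 | P7 1-3 | P4 3-6 | P3 6-12 | P5 12-18 | P2 18-25 | P1 25-33 |
Completion: P1=33  P2=25  P3=12  P4=6  P5=18  P6=1  P7=3
Turnaround (C−A): P1=33  P2=25  P3=12  P4=6  P5=18  P6=1  P7=3
Turnaround(P7) = completion − arrival = 3 − 0 = 3

3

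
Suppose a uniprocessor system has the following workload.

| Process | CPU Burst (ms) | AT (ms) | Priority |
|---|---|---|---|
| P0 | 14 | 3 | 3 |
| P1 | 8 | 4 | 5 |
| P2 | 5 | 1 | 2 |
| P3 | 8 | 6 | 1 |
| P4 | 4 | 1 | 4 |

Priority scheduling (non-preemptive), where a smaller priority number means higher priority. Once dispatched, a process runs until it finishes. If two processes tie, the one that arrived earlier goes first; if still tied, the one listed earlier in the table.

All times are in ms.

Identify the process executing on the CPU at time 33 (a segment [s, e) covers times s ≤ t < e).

P1

Schedule: | idle 0-1 | P2 1-6 | P3 6-14 | P0 14-28 | P4 28-32 | P1 32-40 |
Completion: P0=28  P1=40  P2=6  P3=14  P4=32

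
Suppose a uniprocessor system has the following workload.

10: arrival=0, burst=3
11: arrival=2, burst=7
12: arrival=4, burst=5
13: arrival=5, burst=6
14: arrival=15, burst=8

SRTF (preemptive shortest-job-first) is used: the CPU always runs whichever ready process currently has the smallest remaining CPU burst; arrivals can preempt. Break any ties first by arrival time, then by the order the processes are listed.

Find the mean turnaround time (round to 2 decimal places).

10.20

Timeline: | 10 0-3 | 11 3-4 | 12 4-9 | 11 9-15 | 13 15-21 | 14 21-29 |
Completion: 10=3  11=15  12=9  13=21  14=29
Turnaround times: 10=3, 11=13, 12=5, 13=16, 14=14
Average turnaround = (3+13+5+16+14) / 5 = 51/5 = 10.20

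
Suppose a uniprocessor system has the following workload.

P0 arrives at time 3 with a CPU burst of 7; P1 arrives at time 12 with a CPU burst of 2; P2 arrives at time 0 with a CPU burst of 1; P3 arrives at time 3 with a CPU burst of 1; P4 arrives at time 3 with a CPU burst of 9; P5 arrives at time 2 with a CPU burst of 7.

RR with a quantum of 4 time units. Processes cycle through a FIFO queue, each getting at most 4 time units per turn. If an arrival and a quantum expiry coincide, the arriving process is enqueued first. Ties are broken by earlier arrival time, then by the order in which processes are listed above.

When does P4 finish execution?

28

Gantt: | P2 0-1 | idle 1-2 | P5 2-6 | P0 6-10 | P3 10-11 | P4 11-15 | P5 15-18 | P0 18-21 | P1 21-23 | P4 23-28 |
Completion: P0=21  P1=23  P2=1  P3=11  P4=28  P5=18
Turnaround (C−A): P0=18  P1=11  P2=1  P3=8  P4=25  P5=16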